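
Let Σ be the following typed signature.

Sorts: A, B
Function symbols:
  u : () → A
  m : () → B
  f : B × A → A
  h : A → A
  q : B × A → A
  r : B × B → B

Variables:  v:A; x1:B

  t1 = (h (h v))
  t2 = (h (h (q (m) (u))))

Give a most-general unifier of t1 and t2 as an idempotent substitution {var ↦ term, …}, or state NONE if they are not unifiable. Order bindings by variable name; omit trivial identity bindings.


{v ↦ (q (m) (u))}


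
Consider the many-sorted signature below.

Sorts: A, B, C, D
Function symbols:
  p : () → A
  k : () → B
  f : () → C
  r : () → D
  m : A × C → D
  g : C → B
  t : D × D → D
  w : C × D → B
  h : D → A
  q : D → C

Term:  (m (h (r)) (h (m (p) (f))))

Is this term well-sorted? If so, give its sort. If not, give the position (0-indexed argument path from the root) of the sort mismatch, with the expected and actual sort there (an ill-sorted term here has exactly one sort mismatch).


    (r) : D
  (h (r)) : A
      (p) : A
      (f) : C
    (m (p) (f)) : D
  (h (m (p) (f))) : A
(m (h (r)) (h (m (p) (f)))) : ✗ arg 1 at [1] has sort A, expected C

ill-sorted at position [1]: expected C, got A


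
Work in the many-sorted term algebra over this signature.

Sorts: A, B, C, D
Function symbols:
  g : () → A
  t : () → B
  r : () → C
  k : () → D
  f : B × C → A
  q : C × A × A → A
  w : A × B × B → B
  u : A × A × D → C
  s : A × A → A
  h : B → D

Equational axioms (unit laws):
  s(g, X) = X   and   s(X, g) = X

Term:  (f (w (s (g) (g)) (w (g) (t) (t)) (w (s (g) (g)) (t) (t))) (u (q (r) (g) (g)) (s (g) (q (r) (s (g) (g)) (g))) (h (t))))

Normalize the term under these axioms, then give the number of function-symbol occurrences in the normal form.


size = 22

1. (f (w (s (g) (g)) (w (g) (t) (t)) (w (s (g) (g)) (t) (t))) (u (q (r) (g) (g)) (s (g) (q (r) (s (g) (g)) (g))) (h (t))))  →  (f (w (g) (w (g) (t) (t)) (w (s (g) (g)) (t) (t))) (u (q (r) (g) (g)) (s (g) (q (r) (s (g) (g)) (g))) (h (t))))
2. (f (w (g) (w (g) (t) (t)) (w (s (g) (g)) (t) (t))) (u (q (r) (g) (g)) (s (g) (q (r) (s (g) (g)) (g))) (h (t))))  →  (f (w (g) (w (g) (t) (t)) (w (g) (t) (t))) (u (q (r) (g) (g)) (s (g) (q (r) (s (g) (g)) (g))) (h (t))))
3. (f (w (g) (w (g) (t) (t)) (w (g) (t) (t))) (u (q (r) (g) (g)) (s (g) (q (r) (s (g) (g)) (g))) (h (t))))  →  (f (w (g) (w (g) (t) (t)) (w (g) (t) (t))) (u (q (r) (g) (g)) (q (r) (s (g) (g)) (g)) (h (t))))
4. (f (w (g) (w (g) (t) (t)) (w (g) (t) (t))) (u (q (r) (g) (g)) (q (r) (s (g) (g)) (g)) (h (t))))  →  (f (w (g) (w (g) (t) (t)) (w (g) (t) (t))) (u (q (r) (g) (g)) (q (r) (g) (g)) (h (t))))
normal form: (f (w (g) (w (g) (t) (t)) (w (g) (t) (t))) (u (q (r) (g) (g)) (q (r) (g) (g)) (h (t))))


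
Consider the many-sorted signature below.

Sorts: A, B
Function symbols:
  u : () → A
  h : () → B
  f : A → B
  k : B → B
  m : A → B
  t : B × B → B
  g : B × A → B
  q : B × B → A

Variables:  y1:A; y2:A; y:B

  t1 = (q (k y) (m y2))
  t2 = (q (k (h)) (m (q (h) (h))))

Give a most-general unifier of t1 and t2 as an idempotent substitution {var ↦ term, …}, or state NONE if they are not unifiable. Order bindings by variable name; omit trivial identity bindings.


{y ↦ (h), y2 ↦ (q (h) (h))}


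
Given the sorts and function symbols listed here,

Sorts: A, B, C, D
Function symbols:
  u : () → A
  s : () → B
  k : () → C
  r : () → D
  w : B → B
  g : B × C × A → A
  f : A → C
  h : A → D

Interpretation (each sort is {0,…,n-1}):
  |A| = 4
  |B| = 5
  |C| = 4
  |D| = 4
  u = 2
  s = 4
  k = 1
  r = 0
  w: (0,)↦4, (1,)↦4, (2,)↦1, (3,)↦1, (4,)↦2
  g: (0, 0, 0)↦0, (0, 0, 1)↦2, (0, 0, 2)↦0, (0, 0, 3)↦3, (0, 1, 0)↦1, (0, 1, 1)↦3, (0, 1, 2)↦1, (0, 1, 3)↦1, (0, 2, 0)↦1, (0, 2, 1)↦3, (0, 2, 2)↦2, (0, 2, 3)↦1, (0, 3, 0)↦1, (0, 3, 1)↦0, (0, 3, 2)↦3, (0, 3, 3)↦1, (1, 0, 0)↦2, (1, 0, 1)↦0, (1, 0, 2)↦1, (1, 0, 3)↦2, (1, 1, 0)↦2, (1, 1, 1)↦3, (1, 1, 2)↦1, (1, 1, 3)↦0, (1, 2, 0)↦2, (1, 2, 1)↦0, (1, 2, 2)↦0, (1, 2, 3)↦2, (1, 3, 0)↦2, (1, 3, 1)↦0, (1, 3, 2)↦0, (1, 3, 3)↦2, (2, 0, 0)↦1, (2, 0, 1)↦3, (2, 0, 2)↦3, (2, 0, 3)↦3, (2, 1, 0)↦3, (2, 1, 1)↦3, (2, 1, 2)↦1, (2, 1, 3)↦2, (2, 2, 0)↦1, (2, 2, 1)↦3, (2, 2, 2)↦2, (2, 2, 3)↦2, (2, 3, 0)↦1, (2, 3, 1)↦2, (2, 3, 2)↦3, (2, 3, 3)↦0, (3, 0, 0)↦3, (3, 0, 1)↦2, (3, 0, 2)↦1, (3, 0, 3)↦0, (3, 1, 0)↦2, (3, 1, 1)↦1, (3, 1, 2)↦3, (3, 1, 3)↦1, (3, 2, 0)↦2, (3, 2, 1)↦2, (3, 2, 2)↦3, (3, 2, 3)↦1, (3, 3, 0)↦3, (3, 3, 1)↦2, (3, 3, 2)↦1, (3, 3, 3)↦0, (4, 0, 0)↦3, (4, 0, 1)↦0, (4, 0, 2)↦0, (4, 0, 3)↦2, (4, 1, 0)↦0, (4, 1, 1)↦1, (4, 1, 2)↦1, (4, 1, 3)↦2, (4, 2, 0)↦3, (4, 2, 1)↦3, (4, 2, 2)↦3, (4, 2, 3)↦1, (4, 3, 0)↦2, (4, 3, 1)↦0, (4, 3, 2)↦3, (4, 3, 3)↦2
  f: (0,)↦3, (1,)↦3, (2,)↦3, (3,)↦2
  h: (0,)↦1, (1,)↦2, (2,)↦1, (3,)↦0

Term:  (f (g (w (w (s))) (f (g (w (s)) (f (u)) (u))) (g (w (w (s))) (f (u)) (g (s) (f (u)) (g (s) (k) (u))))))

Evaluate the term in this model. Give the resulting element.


value = 3

  s = 4
  (w (s)) = w(4,) = 2
  (w (w (s))) = w(2,) = 1
  s = 4
  (w (s)) = w(4,) = 2
  u = 2
  (f (u)) = f(2,) = 3
  u = 2
  (g (w (s)) (f (u)) (u)) = g(2, 3, 2) = 3
  (f (g (w (s)) (f (u)) (u))) = f(3,) = 2
  s = 4
  (w (s)) = w(4,) = 2
  (w (w (s))) = w(2,) = 1
  u = 2
  (f (u)) = f(2,) = 3
  s = 4
  u = 2
  (f (u)) = f(2,) = 3
  s = 4
  k = 1
  u = 2
  (g (s) (k) (u)) = g(4, 1, 2) = 1
  (g (s) (f (u)) (g (s) (k) (u))) = g(4, 3, 1) = 0
  (g (w (w (s))) (f (u)) (g (s) (f (u)) (g (s) (k) (u)))) = g(1, 3, 0) = 2
  (g (w (w (s))) (f (g (w (s)) (f (u)) (u))) (g (w (w (s))) (f (u)) (g (s) (f (u)) (g (s) (k) (u))))) = g(1, 2, 2) = 0
  (f (g (w (w (s))) (f (g (w (s)) (f (u)) (u))) (g (w (w (s))) (f (u)) (g (s) (f (u)) (g (s) (k) (u)))))) = f(0,) = 3


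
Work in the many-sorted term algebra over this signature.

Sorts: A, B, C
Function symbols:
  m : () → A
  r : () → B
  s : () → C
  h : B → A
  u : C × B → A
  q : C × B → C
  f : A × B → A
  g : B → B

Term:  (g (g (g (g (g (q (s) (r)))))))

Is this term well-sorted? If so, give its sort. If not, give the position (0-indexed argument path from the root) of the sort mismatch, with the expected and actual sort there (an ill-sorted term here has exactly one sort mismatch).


ill-sorted at position [0, 0, 0, 0, 0]: expected B, got C

            (s) : C
            (r) : B
          (q (s) (r)) : C
        (g (q (s) (r))) : ✗ arg 0 at [0, 0, 0, 0, 0] has sort C, expected B


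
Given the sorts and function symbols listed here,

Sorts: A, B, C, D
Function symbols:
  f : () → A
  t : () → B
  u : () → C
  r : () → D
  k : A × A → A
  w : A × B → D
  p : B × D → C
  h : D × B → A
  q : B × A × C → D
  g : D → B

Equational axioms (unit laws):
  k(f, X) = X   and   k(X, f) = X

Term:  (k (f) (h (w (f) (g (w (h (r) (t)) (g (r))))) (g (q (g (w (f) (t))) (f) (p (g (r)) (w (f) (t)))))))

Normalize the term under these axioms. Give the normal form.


1. (k (f) (h (w (f) (g (w (h (r) (t)) (g (r))))) (g (q (g (w (f) (t))) (f) (p (g (r)) (w (f) (t)))))))  →  (h (w (f) (g (w (h (r) (t)) (g (r))))) (g (q (g (w (f) (t))) (f) (p (g (r)) (w (f) (t))))))

normal form = (h (w (f) (g (w (h (r) (t)) (g (r))))) (g (q (g (w (f) (t))) (f) (p (g (r)) (w (f) (t))))))


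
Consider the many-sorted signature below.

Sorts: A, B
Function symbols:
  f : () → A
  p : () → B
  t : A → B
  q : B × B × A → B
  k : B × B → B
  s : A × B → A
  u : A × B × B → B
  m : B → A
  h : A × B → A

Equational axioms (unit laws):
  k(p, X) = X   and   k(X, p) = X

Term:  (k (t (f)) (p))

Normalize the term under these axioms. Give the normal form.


1. (k (t (f)) (p))  →  (t (f))

normal form = (t (f))


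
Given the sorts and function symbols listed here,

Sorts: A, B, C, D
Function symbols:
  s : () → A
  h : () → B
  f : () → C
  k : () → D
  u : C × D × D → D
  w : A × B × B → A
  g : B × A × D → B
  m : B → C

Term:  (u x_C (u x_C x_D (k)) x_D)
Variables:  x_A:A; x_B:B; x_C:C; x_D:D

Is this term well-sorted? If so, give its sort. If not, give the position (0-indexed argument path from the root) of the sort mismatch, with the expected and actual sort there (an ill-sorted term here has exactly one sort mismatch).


  x_C : C
    x_C : C
    x_D : D
    (k) : D
  (u x_C x_D (k)) : D
  x_D : D
(u x_C (u x_C x_D (k)) x_D) : D

well-sorted; sort = D


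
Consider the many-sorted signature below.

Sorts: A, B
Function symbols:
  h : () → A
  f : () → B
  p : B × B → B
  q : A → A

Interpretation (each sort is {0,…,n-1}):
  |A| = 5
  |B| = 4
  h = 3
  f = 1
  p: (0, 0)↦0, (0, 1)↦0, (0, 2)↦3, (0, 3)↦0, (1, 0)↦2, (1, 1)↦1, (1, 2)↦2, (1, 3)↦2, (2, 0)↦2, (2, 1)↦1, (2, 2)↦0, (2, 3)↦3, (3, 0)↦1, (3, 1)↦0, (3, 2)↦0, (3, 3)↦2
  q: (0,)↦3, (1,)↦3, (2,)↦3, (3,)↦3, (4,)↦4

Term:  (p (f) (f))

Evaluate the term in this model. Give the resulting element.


  f = 1
  f = 1
  (p (f) (f)) = p(1, 1) = 1

value = 1


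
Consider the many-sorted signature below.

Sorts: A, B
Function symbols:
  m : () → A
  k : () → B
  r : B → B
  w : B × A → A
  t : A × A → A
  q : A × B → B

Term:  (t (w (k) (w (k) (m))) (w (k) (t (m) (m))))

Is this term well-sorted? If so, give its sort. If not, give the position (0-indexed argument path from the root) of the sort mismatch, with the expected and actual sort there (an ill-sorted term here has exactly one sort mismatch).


    (k) : B
      (k) : B
      (m) : A
    (w (k) (m)) : A
  (w (k) (w (k) (m))) : A
    (k) : B
      (m) : A
      (m) : A
    (t (m) (m)) : A
  (w (k) (t (m) (m))) : A
(t (w (k) (w (k) (m))) (w (k) (t (m) (m)))) : A

well-sorted; sort = A


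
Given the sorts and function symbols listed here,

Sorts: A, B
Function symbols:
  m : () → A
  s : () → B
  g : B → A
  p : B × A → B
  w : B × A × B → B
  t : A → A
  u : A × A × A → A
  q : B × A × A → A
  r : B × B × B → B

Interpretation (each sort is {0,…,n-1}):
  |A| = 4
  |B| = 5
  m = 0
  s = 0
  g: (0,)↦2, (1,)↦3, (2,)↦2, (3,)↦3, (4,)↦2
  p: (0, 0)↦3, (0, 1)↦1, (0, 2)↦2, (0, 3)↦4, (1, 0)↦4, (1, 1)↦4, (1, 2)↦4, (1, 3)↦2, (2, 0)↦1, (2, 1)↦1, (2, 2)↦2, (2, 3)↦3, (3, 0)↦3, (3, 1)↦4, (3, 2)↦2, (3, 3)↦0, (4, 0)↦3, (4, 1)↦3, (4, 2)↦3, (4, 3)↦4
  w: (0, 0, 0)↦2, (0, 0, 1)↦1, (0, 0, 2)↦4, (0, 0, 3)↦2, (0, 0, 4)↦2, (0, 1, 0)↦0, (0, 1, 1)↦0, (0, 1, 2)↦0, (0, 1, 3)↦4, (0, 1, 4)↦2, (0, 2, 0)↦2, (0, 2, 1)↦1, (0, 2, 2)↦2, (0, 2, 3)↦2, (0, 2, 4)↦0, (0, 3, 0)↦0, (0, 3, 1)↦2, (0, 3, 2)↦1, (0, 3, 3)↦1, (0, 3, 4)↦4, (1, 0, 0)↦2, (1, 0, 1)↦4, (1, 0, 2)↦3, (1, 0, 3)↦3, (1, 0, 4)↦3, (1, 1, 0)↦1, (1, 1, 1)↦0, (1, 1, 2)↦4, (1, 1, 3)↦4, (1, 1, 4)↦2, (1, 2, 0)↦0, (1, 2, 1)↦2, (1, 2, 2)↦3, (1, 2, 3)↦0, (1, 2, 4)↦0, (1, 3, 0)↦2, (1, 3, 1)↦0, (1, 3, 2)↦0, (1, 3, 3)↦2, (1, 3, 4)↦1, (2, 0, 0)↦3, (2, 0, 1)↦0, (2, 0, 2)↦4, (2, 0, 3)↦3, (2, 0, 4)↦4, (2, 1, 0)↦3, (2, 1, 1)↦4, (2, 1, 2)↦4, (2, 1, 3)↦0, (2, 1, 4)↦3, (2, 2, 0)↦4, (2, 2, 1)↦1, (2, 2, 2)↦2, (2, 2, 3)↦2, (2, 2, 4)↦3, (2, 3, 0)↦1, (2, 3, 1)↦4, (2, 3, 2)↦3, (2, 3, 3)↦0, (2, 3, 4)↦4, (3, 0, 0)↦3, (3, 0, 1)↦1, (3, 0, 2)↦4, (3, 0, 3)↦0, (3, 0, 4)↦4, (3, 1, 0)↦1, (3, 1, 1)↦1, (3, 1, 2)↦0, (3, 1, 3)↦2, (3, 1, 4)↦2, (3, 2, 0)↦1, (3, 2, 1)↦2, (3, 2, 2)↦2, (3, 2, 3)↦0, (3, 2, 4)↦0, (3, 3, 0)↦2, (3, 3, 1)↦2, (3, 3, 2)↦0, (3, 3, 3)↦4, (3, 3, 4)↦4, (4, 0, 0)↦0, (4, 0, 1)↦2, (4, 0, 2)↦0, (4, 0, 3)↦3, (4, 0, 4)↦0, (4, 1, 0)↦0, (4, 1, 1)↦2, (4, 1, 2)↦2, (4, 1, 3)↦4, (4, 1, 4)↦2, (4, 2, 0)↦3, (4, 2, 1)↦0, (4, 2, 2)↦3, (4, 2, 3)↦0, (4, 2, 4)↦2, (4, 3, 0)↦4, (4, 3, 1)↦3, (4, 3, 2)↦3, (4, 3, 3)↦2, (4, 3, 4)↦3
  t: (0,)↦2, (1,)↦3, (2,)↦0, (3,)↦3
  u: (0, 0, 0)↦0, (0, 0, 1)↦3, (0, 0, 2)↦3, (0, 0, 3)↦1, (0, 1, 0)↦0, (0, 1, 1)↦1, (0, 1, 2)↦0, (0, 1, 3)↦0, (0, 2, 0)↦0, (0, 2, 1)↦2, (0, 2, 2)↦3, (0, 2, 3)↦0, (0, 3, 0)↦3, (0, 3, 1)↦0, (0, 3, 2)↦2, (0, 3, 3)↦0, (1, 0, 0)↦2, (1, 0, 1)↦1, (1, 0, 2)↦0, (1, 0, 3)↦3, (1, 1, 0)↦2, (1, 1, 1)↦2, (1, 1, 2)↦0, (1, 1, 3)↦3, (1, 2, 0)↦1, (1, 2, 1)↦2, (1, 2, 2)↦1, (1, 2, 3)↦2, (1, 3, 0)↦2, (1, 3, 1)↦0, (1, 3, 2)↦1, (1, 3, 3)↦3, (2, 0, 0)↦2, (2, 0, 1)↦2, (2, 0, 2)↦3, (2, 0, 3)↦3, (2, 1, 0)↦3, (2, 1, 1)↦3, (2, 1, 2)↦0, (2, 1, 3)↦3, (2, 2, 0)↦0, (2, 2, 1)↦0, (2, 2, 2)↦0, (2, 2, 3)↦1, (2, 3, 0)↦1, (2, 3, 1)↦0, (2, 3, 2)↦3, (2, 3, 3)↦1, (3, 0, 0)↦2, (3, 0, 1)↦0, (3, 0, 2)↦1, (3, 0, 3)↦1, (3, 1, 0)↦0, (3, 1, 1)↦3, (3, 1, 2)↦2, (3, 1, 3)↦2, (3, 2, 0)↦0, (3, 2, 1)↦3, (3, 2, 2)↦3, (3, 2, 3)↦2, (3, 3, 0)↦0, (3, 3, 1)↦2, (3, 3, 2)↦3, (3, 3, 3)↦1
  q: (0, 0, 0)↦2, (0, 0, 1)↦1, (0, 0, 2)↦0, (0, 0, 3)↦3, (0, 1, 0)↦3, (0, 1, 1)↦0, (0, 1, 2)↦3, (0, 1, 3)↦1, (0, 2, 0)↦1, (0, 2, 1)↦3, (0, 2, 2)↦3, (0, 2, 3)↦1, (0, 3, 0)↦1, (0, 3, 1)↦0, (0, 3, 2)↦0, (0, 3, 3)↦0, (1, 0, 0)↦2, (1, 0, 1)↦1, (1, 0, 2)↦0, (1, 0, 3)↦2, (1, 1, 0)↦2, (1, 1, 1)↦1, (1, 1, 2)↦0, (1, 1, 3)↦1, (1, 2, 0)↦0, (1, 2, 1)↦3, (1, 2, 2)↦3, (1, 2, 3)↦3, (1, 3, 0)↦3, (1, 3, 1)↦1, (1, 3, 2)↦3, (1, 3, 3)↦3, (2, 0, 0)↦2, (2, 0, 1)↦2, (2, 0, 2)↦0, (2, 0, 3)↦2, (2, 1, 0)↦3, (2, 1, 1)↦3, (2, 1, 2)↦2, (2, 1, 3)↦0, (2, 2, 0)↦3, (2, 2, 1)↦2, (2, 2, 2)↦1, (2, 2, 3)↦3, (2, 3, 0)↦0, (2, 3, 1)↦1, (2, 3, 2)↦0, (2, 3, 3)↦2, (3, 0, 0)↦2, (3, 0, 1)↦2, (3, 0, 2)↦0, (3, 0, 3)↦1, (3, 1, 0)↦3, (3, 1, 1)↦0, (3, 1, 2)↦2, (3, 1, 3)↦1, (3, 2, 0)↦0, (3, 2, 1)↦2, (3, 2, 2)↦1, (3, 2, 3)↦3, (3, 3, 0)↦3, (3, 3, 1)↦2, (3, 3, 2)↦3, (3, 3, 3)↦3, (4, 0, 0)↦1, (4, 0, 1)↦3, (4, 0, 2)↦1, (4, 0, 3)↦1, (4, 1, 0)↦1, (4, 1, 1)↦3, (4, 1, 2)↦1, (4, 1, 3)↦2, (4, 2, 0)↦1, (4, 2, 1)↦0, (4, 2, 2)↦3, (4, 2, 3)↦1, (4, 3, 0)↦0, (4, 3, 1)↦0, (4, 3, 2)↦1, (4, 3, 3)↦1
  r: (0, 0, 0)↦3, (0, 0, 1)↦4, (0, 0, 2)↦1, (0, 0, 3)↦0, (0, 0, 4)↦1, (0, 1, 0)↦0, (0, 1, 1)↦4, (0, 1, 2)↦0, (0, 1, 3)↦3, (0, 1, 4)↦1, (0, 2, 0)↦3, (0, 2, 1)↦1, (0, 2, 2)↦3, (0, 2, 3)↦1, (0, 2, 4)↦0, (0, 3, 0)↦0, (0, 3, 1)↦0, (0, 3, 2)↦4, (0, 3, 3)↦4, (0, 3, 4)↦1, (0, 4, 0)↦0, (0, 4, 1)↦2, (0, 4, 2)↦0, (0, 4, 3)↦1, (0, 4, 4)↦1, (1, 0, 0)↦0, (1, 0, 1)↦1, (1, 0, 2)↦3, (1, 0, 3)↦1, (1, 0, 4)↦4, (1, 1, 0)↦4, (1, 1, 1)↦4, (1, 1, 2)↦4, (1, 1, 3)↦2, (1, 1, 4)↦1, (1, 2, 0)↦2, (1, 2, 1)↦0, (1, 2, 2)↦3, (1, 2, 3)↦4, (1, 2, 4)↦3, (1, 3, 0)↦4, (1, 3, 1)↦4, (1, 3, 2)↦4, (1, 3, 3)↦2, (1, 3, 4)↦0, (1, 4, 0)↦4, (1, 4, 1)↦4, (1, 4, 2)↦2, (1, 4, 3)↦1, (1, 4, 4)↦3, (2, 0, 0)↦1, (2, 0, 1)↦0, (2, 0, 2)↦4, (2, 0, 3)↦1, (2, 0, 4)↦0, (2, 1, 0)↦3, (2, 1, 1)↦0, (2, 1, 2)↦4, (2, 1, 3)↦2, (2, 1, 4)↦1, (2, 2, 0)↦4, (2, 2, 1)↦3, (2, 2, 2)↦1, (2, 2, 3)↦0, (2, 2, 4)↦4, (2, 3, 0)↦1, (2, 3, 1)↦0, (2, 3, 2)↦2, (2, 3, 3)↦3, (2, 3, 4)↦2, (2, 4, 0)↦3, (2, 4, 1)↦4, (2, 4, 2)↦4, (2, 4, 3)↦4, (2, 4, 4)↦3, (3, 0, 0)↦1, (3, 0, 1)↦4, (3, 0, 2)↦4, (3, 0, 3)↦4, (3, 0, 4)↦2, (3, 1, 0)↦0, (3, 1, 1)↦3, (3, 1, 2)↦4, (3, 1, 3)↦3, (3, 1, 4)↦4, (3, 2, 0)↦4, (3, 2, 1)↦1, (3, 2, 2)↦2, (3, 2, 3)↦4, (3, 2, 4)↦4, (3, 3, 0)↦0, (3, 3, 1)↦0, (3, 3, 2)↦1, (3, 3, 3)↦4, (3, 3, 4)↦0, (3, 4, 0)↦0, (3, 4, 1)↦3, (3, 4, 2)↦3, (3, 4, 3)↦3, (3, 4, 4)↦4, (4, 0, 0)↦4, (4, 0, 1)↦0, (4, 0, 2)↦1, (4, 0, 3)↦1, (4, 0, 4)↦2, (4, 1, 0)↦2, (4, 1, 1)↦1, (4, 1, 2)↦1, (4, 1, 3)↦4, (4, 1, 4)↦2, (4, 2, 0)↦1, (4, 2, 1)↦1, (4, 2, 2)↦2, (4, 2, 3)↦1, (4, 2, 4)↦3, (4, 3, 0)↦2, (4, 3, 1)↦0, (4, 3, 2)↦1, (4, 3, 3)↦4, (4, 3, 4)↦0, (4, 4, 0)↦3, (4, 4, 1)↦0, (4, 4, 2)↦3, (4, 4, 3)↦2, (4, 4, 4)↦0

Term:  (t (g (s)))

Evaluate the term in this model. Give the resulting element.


value = 0

  s = 0
  (g (s)) = g(0,) = 2
  (t (g (s))) = t(2,) = 0


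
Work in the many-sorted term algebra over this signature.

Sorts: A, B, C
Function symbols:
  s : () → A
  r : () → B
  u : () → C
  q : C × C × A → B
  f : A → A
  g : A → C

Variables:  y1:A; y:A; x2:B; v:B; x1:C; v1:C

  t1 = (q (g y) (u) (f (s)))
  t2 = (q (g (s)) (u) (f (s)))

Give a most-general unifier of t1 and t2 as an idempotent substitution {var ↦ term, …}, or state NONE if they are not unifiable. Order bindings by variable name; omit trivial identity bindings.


{y ↦ (s)}


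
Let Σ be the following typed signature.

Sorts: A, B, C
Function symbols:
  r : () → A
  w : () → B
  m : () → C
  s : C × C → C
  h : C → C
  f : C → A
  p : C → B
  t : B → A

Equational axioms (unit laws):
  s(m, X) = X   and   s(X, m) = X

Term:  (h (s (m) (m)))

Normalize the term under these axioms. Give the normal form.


normal form = (h (m))

1. (h (s (m) (m)))  →  (h (m))


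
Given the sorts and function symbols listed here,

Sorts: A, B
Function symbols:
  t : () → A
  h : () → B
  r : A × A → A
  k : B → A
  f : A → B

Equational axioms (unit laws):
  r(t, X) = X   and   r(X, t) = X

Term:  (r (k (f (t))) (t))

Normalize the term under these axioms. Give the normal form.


1. (r (k (f (t))) (t))  →  (k (f (t)))

normal form = (k (f (t)))


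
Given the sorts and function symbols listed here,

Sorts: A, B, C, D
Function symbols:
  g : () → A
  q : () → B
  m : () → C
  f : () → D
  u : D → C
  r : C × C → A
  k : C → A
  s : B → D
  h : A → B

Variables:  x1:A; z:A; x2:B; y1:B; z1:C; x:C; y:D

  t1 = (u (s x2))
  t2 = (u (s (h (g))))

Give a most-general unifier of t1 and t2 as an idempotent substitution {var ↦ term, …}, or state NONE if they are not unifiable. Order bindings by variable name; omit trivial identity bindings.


{x2 ↦ (h (g))}


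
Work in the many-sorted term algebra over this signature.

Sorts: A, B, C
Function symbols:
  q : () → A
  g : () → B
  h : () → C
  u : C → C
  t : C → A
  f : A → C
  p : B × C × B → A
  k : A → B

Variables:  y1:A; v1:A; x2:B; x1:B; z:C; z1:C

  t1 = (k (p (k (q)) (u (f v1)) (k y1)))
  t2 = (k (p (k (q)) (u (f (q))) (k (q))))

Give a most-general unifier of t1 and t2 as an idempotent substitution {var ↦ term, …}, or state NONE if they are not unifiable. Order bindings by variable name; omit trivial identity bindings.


{v1 ↦ (q), y1 ↦ (q)}


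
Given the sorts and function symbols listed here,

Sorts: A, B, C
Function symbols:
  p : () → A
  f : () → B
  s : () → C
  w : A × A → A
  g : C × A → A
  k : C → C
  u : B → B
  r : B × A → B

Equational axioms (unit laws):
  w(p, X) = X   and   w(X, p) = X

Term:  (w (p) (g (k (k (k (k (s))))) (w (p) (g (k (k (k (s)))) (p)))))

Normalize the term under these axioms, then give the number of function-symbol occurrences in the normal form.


1. (w (p) (g (k (k (k (k (s))))) (w (p) (g (k (k (k (s)))) (p)))))  →  (g (k (k (k (k (s))))) (w (p) (g (k (k (k (s)))) (p))))
2. (g (k (k (k (k (s))))) (w (p) (g (k (k (k (s)))) (p))))  →  (g (k (k (k (k (s))))) (g (k (k (k (s)))) (p)))
normal form: (g (k (k (k (k (s))))) (g (k (k (k (s)))) (p)))

size = 12


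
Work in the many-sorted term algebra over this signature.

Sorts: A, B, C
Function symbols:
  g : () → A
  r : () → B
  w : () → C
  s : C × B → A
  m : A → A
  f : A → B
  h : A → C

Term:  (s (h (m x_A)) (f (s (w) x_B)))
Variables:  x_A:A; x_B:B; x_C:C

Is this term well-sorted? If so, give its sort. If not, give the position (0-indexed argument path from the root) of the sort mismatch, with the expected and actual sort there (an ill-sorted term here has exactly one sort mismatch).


      x_A : A
    (m x_A) : A
  (h (m x_A)) : C
      (w) : C
      x_B : B
    (s (w) x_B) : A
  (f (s (w) x_B)) : B
(s (h (m x_A)) (f (s (w) x_B))) : A

well-sorted; sort = A


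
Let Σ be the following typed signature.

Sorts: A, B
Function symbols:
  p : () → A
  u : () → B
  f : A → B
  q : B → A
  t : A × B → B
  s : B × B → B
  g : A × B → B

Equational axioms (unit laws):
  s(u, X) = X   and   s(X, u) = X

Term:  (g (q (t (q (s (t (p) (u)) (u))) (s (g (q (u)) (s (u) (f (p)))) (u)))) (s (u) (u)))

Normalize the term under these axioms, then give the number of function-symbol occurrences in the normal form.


size = 13

1. (g (q (t (q (s (t (p) (u)) (u))) (s (g (q (u)) (s (u) (f (p)))) (u)))) (s (u) (u)))  →  (g (q (t (q (t (p) (u))) (s (g (q (u)) (s (u) (f (p)))) (u)))) (s (u) (u)))
2. (g (q (t (q (t (p) (u))) (s (g (q (u)) (s (u) (f (p)))) (u)))) (s (u) (u)))  →  (g (q (t (q (t (p) (u))) (g (q (u)) (s (u) (f (p)))))) (s (u) (u)))
3. (g (q (t (q (t (p) (u))) (g (q (u)) (s (u) (f (p)))))) (s (u) (u)))  →  (g (q (t (q (t (p) (u))) (g (q (u)) (f (p))))) (s (u) (u)))
4. (g (q (t (q (t (p) (u))) (g (q (u)) (f (p))))) (s (u) (u)))  →  (g (q (t (q (t (p) (u))) (g (q (u)) (f (p))))) (u))
normal form: (g (q (t (q (t (p) (u))) (g (q (u)) (f (p))))) (u))


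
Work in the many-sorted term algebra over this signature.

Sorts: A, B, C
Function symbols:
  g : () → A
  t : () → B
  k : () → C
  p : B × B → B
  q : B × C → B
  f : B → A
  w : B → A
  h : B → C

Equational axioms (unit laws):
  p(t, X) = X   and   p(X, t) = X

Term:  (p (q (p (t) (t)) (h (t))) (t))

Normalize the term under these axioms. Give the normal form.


normal form = (q (t) (h (t)))

1. (p (q (p (t) (t)) (h (t))) (t))  →  (q (p (t) (t)) (h (t)))
2. (q (p (t) (t)) (h (t)))  →  (q (t) (h (t)))


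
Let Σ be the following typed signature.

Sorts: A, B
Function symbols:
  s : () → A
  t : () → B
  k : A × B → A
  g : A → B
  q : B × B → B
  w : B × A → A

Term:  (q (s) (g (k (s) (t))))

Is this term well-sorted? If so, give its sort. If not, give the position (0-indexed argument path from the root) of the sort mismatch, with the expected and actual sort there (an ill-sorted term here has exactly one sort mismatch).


ill-sorted at position [0]: expected B, got A

  (s) : A
      (s) : A
      (t) : B
    (k (s) (t)) : A
  (g (k (s) (t))) : B
(q (s) (g (k (s) (t)))) : ✗ arg 0 at [0] has sort A, expected B


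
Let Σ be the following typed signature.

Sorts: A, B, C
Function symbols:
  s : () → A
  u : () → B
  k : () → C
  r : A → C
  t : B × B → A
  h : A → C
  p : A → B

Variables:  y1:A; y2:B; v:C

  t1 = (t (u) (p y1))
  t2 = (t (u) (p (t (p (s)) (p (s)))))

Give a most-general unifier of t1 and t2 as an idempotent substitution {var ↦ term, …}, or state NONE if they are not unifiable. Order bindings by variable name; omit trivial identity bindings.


{y1 ↦ (t (p (s)) (p (s)))}


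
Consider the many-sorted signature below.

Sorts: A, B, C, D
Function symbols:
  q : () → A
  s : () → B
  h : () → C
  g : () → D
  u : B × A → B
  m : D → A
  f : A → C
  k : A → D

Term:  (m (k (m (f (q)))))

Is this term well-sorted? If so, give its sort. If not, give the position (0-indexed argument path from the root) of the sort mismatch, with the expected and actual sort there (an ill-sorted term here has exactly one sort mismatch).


        (q) : A
      (f (q)) : C
    (m (f (q))) : ✗ arg 0 at [0, 0, 0] has sort C, expected D

ill-sorted at position [0, 0, 0]: expected D, got C


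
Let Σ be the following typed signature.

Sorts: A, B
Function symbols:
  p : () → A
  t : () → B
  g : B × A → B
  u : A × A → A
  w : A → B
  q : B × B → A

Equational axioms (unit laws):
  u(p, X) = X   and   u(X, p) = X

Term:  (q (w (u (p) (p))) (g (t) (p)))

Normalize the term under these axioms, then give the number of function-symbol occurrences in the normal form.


size = 6

1. (q (w (u (p) (p))) (g (t) (p)))  →  (q (w (p)) (g (t) (p)))
normal form: (q (w (p)) (g (t) (p)))


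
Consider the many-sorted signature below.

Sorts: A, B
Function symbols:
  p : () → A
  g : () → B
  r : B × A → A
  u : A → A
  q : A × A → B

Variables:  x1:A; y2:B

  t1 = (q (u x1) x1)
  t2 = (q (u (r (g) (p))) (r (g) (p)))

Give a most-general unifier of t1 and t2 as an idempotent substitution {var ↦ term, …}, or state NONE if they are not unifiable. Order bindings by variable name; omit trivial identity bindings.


{x1 ↦ (r (g) (p))}


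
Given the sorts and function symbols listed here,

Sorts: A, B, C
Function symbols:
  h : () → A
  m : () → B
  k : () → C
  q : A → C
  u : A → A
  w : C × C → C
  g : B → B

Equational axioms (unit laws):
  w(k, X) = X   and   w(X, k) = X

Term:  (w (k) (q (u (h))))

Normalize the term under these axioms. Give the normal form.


1. (w (k) (q (u (h))))  →  (q (u (h)))

normal form = (q (u (h)))


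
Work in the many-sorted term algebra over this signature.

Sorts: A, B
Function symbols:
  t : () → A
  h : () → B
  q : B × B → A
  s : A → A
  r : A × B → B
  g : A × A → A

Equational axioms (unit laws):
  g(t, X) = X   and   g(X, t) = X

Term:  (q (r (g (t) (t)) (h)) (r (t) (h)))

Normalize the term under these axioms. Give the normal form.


1. (q (r (g (t) (t)) (h)) (r (t) (h)))  →  (q (r (t) (h)) (r (t) (h)))

normal form = (q (r (t) (h)) (r (t) (h)))


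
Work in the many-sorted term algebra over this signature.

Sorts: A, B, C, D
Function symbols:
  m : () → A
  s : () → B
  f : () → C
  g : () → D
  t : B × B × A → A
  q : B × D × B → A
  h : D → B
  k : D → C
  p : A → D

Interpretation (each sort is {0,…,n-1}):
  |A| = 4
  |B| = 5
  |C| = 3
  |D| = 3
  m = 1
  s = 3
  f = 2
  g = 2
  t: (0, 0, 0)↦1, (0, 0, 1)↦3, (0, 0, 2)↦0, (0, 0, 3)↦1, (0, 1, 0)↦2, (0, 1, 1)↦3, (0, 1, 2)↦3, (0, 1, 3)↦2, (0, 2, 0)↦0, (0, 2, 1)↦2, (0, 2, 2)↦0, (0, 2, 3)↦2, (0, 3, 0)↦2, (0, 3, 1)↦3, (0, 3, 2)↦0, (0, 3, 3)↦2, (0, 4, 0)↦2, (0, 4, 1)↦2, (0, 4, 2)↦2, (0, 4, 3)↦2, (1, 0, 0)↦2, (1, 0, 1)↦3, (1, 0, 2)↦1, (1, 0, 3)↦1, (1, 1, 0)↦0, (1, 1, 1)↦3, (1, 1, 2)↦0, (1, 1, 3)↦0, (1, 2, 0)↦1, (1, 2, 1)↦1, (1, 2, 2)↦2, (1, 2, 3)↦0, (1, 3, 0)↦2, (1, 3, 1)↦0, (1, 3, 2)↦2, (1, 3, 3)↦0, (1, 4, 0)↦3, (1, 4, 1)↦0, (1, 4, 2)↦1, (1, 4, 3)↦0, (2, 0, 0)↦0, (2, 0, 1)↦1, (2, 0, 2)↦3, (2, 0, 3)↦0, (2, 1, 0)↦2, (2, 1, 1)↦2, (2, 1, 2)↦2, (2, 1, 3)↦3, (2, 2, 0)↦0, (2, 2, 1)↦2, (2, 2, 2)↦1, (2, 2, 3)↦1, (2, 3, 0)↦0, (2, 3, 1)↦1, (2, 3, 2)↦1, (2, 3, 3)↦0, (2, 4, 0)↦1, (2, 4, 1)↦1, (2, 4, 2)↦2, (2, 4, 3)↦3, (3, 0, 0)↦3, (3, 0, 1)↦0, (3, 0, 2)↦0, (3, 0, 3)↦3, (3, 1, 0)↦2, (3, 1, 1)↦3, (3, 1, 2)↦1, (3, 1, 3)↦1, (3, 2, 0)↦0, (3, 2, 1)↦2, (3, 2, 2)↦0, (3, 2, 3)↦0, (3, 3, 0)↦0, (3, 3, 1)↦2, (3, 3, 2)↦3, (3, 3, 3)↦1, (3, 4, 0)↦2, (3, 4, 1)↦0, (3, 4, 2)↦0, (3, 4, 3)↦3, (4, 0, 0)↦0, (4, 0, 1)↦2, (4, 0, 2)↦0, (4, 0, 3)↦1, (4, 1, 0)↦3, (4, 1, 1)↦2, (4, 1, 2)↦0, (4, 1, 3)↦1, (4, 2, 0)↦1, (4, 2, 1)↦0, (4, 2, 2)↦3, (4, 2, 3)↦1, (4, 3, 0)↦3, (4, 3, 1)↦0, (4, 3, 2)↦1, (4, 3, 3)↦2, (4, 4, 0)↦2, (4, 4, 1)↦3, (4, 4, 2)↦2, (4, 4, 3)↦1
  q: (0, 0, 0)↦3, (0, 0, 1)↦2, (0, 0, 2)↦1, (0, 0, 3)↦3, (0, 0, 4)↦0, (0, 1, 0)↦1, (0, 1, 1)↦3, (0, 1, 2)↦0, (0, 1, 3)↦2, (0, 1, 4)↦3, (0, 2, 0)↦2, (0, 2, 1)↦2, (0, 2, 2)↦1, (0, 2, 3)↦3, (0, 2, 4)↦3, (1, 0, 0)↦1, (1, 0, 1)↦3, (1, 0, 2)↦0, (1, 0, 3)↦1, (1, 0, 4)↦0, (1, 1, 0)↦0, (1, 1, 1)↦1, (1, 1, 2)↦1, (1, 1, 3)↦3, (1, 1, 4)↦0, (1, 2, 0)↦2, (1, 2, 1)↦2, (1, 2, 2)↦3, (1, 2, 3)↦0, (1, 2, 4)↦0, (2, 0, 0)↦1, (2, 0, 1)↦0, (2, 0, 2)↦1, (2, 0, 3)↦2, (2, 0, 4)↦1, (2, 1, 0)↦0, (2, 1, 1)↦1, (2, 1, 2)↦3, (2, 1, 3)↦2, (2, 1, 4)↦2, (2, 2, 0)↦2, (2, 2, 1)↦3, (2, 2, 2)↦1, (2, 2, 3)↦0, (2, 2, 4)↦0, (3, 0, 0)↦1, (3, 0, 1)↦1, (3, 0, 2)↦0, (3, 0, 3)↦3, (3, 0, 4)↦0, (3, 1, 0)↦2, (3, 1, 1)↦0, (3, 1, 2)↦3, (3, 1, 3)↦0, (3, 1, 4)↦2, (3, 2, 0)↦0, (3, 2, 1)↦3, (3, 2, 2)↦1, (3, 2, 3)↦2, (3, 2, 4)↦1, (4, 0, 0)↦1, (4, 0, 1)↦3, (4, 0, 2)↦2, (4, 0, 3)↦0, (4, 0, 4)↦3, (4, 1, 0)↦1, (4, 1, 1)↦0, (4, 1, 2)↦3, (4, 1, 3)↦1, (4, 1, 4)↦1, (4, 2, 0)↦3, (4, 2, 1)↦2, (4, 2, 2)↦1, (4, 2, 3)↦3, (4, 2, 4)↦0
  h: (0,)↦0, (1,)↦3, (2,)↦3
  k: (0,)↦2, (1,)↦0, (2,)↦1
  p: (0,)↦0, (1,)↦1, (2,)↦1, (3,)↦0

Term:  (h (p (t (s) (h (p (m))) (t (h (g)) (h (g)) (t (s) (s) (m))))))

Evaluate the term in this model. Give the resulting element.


  s = 3
  m = 1
  (p (m)) = p(1,) = 1
  (h (p (m))) = h(1,) = 3
  g = 2
  (h (g)) = h(2,) = 3
  g = 2
  (h (g)) = h(2,) = 3
  s = 3
  s = 3
  m = 1
  (t (s) (s) (m)) = t(3, 3, 1) = 2
  (t (h (g)) (h (g)) (t (s) (s) (m))) = t(3, 3, 2) = 3
  (t (s) (h (p (m))) (t (h (g)) (h (g)) (t (s) (s) (m)))) = t(3, 3, 3) = 1
  (p (t (s) (h (p (m))) (t (h (g)) (h (g)) (t (s) (s) (m))))) = p(1,) = 1
  (h (p (t (s) (h (p (m))) (t (h (g)) (h (g)) (t (s) (s) (m)))))) = h(1,) = 3

value = 3


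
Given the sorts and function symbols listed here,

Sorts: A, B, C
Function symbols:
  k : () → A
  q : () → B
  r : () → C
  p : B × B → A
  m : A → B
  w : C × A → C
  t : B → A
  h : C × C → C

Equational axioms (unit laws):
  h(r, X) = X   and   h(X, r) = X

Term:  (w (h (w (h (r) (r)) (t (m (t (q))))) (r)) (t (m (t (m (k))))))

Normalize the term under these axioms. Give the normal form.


1. (w (h (w (h (r) (r)) (t (m (t (q))))) (r)) (t (m (t (m (k))))))  →  (w (w (h (r) (r)) (t (m (t (q))))) (t (m (t (m (k))))))
2. (w (w (h (r) (r)) (t (m (t (q))))) (t (m (t (m (k))))))  →  (w (w (r) (t (m (t (q))))) (t (m (t (m (k))))))

normal form = (w (w (r) (t (m (t (q))))) (t (m (t (m (k))))))


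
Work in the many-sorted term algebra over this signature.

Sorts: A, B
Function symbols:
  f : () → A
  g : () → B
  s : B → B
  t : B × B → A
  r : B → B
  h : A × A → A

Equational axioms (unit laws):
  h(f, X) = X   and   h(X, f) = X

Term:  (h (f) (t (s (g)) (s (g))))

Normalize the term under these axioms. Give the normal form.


normal form = (t (s (g)) (s (g)))

1. (h (f) (t (s (g)) (s (g))))  →  (t (s (g)) (s (g)))


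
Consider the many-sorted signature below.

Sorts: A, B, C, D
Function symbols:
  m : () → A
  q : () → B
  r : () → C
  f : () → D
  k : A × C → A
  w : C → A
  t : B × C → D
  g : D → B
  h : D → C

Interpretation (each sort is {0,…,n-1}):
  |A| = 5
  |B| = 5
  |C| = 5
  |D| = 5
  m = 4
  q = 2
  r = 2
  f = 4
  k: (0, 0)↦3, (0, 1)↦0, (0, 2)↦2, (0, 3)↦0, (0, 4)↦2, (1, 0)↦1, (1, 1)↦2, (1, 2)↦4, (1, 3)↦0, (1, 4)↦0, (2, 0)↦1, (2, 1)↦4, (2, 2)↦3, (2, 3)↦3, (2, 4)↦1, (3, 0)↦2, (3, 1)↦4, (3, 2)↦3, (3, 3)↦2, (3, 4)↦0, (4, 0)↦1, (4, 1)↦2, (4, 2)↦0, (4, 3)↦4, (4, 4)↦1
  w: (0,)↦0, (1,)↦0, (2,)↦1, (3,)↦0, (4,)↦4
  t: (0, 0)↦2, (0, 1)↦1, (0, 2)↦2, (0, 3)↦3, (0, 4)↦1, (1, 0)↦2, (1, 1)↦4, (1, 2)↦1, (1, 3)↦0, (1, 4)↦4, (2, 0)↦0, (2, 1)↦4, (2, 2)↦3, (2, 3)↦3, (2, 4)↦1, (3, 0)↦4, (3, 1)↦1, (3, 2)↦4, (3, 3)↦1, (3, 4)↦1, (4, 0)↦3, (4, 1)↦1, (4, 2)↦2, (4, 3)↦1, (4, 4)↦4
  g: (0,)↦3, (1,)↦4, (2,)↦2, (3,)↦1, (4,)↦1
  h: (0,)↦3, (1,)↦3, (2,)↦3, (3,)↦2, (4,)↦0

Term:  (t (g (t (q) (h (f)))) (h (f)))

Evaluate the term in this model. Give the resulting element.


value = 4

  q = 2
  f = 4
  (h (f)) = h(4,) = 0
  (t (q) (h (f))) = t(2, 0) = 0
  (g (t (q) (h (f)))) = g(0,) = 3
  f = 4
  (h (f)) = h(4,) = 0
  (t (g (t (q) (h (f)))) (h (f))) = t(3, 0) = 4


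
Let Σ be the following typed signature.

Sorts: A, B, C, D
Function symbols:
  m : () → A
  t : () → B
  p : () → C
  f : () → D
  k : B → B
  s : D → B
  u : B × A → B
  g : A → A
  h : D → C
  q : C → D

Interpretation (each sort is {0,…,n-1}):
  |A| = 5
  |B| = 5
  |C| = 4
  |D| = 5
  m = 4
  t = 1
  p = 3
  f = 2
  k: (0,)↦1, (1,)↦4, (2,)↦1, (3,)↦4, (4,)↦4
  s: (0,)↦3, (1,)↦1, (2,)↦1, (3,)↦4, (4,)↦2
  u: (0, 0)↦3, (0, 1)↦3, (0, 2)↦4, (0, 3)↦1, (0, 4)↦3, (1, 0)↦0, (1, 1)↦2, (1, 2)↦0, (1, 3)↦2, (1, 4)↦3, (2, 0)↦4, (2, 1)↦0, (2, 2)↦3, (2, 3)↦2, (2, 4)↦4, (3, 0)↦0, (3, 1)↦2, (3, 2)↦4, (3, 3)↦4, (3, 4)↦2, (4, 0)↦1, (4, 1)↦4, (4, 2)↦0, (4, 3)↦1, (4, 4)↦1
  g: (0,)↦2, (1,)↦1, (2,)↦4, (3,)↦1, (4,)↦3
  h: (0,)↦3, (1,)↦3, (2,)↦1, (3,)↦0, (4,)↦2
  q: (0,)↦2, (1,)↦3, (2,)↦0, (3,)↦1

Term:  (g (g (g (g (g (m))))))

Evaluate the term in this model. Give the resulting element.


value = 1

  m = 4
  (g (m)) = g(4,) = 3
  (g (g (m))) = g(3,) = 1
  (g (g (g (m)))) = g(1,) = 1
  (g (g (g (g (m))))) = g(1,) = 1
  (g (g (g (g (g (m)))))) = g(1,) = 1


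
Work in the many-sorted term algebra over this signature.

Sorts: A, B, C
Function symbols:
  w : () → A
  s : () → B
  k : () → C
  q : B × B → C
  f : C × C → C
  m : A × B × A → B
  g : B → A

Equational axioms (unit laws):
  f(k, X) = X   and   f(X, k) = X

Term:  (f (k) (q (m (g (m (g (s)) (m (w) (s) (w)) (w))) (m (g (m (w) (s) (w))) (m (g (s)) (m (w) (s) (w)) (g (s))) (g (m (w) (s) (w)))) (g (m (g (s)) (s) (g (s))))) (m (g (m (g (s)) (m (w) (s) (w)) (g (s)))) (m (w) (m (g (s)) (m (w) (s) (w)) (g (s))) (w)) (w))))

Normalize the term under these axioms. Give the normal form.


1. (f (k) (q (m (g (m (g (s)) (m (w) (s) (w)) (w))) (m (g (m (w) (s) (w))) (m (g (s)) (m (w) (s) (w)) (g (s))) (g (m (w) (s) (w)))) (g (m (g (s)) (s) (g (s))))) (m (g (m (g (s)) (m (w) (s) (w)) (g (s)))) (m (w) (m (g (s)) (m (w) (s) (w)) (g (s))) (w)) (w))))  →  (q (m (g (m (g (s)) (m (w) (s) (w)) (w))) (m (g (m (w) (s) (w))) (m (g (s)) (m (w) (s) (w)) (g (s))) (g (m (w) (s) (w)))) (g (m (g (s)) (s) (g (s))))) (m (g (m (g (s)) (m (w) (s) (w)) (g (s)))) (m (w) (m (g (s)) (m (w) (s) (w)) (g (s))) (w)) (w)))

normal form = (q (m (g (m (g (s)) (m (w) (s) (w)) (w))) (m (g (m (w) (s) (w))) (m (g (s)) (m (w) (s) (w)) (g (s))) (g (m (w) (s) (w)))) (g (m (g (s)) (s) (g (s))))) (m (g (m (g (s)) (m (w) (s) (w)) (g (s)))) (m (w) (m (g (s)) (m (w) (s) (w)) (g (s))) (w)) (w)))


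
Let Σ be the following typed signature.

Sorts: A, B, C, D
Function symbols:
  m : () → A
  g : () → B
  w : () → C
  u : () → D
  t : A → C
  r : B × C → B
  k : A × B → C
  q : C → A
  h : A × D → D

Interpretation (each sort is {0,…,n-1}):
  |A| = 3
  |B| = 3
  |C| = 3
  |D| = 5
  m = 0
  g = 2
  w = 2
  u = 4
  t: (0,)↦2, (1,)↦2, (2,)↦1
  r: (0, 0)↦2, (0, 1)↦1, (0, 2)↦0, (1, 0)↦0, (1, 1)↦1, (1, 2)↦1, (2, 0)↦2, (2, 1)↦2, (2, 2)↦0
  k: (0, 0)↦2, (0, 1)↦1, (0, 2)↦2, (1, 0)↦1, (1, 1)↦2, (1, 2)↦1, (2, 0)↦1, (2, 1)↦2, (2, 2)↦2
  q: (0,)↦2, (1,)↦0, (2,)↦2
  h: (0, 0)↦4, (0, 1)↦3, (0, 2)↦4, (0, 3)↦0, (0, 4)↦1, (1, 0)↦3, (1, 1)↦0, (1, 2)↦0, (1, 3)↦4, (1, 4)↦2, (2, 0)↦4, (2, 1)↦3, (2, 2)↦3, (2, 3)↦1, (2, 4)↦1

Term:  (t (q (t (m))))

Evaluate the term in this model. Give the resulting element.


  m = 0
  (t (m)) = t(0,) = 2
  (q (t (m))) = q(2,) = 2
  (t (q (t (m)))) = t(2,) = 1

value = 1


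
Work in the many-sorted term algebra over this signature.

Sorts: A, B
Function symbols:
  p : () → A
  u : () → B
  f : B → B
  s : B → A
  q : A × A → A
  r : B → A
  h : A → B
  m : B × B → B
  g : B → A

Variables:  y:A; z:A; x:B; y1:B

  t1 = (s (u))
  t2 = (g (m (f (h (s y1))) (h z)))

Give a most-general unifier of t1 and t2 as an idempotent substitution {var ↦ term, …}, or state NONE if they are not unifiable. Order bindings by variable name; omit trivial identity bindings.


NONE (not unifiable)

head clash or occurs-check failure — not unifiable


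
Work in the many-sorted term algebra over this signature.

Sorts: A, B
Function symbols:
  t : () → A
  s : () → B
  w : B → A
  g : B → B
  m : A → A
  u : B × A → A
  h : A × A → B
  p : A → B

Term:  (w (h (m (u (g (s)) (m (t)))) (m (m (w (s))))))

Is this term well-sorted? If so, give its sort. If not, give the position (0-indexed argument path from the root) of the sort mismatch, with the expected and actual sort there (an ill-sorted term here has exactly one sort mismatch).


well-sorted; sort = A

          (s) : B
        (g (s)) : B
          (t) : A
        (m (t)) : A
      (u (g (s)) (m (t))) : A
    (m (u (g (s)) (m (t)))) : A
          (s) : B
        (w (s)) : A
      (m (w (s))) : A
    (m (m (w (s)))) : A
  (h (m (u (g (s)) (m (t)))) (m (m (w (s))))) : B
(w (h (m (u (g (s)) (m (t)))) (m (m (w (s)))))) : A


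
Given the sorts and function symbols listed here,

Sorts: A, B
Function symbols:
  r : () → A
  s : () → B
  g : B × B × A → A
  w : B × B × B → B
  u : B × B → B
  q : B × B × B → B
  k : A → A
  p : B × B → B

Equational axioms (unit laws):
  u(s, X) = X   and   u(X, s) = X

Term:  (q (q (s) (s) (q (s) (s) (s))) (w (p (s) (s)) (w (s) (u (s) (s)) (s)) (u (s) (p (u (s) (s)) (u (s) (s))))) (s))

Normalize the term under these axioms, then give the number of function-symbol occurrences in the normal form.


size = 20

1. (q (q (s) (s) (q (s) (s) (s))) (w (p (s) (s)) (w (s) (u (s) (s)) (s)) (u (s) (p (u (s) (s)) (u (s) (s))))) (s))  →  (q (q (s) (s) (q (s) (s) (s))) (w (p (s) (s)) (w (s) (s) (s)) (u (s) (p (u (s) (s)) (u (s) (s))))) (s))
2. (q (q (s) (s) (q (s) (s) (s))) (w (p (s) (s)) (w (s) (s) (s)) (u (s) (p (u (s) (s)) (u (s) (s))))) (s))  →  (q (q (s) (s) (q (s) (s) (s))) (w (p (s) (s)) (w (s) (s) (s)) (p (u (s) (s)) (u (s) (s)))) (s))
3. (q (q (s) (s) (q (s) (s) (s))) (w (p (s) (s)) (w (s) (s) (s)) (p (u (s) (s)) (u (s) (s)))) (s))  →  (q (q (s) (s) (q (s) (s) (s))) (w (p (s) (s)) (w (s) (s) (s)) (p (s) (u (s) (s)))) (s))
4. (q (q (s) (s) (q (s) (s) (s))) (w (p (s) (s)) (w (s) (s) (s)) (p (s) (u (s) (s)))) (s))  →  (q (q (s) (s) (q (s) (s) (s))) (w (p (s) (s)) (w (s) (s) (s)) (p (s) (s))) (s))
normal form: (q (q (s) (s) (q (s) (s) (s))) (w (p (s) (s)) (w (s) (s) (s)) (p (s) (s))) (s))


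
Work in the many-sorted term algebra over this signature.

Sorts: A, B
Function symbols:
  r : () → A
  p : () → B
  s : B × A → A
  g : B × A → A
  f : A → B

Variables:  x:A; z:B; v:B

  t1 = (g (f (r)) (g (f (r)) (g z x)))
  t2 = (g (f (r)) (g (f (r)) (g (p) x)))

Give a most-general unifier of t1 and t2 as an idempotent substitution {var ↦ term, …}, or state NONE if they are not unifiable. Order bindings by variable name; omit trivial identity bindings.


{z ↦ (p)}


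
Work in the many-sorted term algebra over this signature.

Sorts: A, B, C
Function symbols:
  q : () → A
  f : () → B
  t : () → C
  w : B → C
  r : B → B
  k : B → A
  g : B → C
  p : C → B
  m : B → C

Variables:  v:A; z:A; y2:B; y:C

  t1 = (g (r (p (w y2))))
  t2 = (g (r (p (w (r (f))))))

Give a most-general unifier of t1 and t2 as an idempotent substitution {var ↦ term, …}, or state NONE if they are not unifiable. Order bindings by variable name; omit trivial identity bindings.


{y2 ↦ (r (f))}


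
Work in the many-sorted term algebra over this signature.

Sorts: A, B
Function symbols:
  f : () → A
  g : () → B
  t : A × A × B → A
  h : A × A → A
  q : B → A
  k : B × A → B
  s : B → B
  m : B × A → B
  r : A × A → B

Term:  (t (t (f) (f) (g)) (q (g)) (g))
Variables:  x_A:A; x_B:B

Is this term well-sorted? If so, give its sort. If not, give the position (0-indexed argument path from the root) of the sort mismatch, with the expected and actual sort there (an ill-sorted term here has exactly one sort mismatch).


well-sorted; sort = A

    (f) : A
    (f) : A
    (g) : B
  (t (f) (f) (g)) : A
    (g) : B
  (q (g)) : A
  (g) : B
(t (t (f) (f) (g)) (q (g)) (g)) : A


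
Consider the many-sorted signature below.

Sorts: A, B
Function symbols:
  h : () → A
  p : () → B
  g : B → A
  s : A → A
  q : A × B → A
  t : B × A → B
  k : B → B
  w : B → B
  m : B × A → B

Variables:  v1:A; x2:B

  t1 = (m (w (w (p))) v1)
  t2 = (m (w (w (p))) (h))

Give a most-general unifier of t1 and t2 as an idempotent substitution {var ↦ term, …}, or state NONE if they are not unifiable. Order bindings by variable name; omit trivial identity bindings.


{v1 ↦ (h)}
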